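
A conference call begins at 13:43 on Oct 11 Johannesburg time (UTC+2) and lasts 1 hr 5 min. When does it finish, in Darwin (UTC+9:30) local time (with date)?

22:18 on Oct 11

Convert start to UTC: 13:43 − 2:00 = 11:43 UTC on Oct 11.
Add 1 hour 5 minutes duration → 12:48 UTC.
Darwin is UTC+9:30, so local end time = 12:48 + 9:30 = 22:18 on Oct 11.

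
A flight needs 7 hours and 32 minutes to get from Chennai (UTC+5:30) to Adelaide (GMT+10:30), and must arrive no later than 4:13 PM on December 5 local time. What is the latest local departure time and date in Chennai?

3:41 AM on December 5

Target arrival in UTC: 4:13 PM − 10:30 = 5:43 AM on Dec 5.
Subtract 7 hours and 32 minutes → departure 10:11 PM UTC on Dec 4.
Chennai is UTC+5:30: 10:11 PM + 5:30 = 3:41 AM on Dec 5.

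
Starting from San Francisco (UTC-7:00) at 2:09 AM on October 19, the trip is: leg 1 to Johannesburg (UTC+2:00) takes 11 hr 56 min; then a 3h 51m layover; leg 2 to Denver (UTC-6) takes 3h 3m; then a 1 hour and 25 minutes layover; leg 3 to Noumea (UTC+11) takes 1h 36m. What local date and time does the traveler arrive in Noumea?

6:00 PM on Oct 20

Convert departure to UTC: 2:09 AM + 7:00 = 9:09 AM UTC on Oct 19.
Add 11 hours 56 minutes leg 1 → 9:05 PM UTC.
Add 3 hours 51 minutes layover in Johannesburg → 12:56 AM UTC (Oct 20).
Add 3 hours and 3 minutes leg 2 → 3:59 AM UTC.
Add 1 hour and 25 minutes layover in Denver → 5:24 AM UTC.
Add 1 hour and 36 minutes leg 3 → 7:00 AM UTC.
Noumea is UTC+11:00, so local arrival = 7:00 AM + 11:00 = 6:00 PM on Oct 20.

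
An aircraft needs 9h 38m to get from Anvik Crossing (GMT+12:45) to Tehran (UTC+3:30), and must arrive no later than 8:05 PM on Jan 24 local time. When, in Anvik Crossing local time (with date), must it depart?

Target arrival in UTC: 8:05 PM − 3:30 = 4:35 PM on Jan 24.
Subtract 9 hours 38 minutes → departure 6:57 AM UTC on Jan 24.
Anvik Crossing is UTC+12:45: 6:57 AM + 12:45 = 7:42 PM on Jan 24.

7:42 PM on January 24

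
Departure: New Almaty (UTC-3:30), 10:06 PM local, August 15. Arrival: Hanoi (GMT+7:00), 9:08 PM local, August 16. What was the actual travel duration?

12 hours 32 minutes

Departure in UTC: 10:06 PM + 3:30 = 1:36 AM on Aug 16.
Arrival in UTC: 9:08 PM − 7:00 = 2:08 PM on Aug 16.
Elapsed = 2:08 PM − 1:36 AM = 12 hours 32 minutes.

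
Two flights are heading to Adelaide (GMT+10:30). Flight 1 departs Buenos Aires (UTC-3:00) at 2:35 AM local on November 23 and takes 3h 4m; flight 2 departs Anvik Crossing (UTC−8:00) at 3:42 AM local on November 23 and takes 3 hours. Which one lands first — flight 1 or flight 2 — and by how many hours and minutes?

Flight 1 in UTC: 2:35 AM + 3:00 = 5:35 AM on Nov 23.
+3 hours and 4 minutes → arrive 8:39 AM UTC on Nov 23.
Flight 2 in UTC: 3:42 AM + 8:00 = 11:42 AM on Nov 23.
+3 hours → arrive 2:42 PM UTC on Nov 23.
Flight 1 lands earlier by 6 hours 3 minutes.

the first, by 6 hours 3 minutes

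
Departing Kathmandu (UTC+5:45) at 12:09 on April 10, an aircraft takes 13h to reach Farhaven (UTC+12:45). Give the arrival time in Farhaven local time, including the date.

Farhaven is 7:00 ahead of Kathmandu.
After 13 hours it is 01:09 (Apr 11) in Kathmandu.
Shift by the zone difference: 01:09 + 7:00 = 08:09 on Apr 11 in Farhaven.

08:09 on Apr 11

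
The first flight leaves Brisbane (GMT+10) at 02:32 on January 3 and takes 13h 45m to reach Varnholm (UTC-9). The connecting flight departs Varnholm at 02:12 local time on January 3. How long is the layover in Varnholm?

4 hours 55 minutes

Convert departure to UTC: 02:32 − 10:00 = 16:32 UTC on Jan 2.
Add 13 hours and 45 minutes flight time → 06:17 UTC (Jan 3).
Varnholm is UTC−9:00, so local arrival = 06:17 − 9:00 = 21:17 on Jan 2.
Layover = 02:12 − 21:17 (+1 day) = 4 hours 55 minutes.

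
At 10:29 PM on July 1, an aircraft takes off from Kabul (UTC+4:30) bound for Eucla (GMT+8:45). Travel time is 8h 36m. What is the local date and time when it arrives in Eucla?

Eucla is 4:15 ahead of Kabul.
After 8 hours 36 minutes it is 7:05 AM (Jul 2) in Kabul.
Shift by the zone difference: 7:05 AM + 4:15 = 11:20 AM on Jul 2 in Eucla.

11:20 AM on July 2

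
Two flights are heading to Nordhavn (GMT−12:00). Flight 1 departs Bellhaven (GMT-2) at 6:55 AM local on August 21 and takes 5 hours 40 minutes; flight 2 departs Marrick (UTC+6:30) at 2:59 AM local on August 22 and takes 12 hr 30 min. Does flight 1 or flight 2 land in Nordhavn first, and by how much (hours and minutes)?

Flight 1 in UTC: 6:55 AM + 2:00 = 8:55 AM on Aug 21.
+5 hours and 40 minutes → arrive 2:35 PM UTC on Aug 21.
Flight 2 in UTC: 2:59 AM − 6:30 = 8:29 PM on Aug 21.
+12 hours and 30 minutes → arrive 8:59 AM UTC on Aug 22.
Flight 1 lands earlier by 18 hours 24 minutes.

the first, by 18 hours 24 minutes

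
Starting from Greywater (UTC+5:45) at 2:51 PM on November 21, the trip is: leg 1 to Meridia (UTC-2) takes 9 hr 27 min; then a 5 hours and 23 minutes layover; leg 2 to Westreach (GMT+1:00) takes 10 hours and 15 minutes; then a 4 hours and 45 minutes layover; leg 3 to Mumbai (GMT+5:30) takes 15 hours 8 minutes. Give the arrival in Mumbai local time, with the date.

11:34 AM on November 23

Convert departure to UTC: 2:51 PM − 5:45 = 9:06 AM UTC on Nov 21.
Add 9 hours and 27 minutes leg 1 → 6:33 PM UTC.
Add 5 hours and 23 minutes layover in Meridia → 11:56 PM UTC.
Add 10 hours 15 minutes leg 2 → 10:11 AM UTC (Nov 22).
Add 4 hours and 45 minutes layover in Westreach → 2:56 PM UTC.
Add 15 hours and 8 minutes leg 3 → 6:04 AM UTC (Nov 23).
Mumbai is UTC+5:30, so local arrival = 6:04 AM + 5:30 = 11:34 AM on Nov 23.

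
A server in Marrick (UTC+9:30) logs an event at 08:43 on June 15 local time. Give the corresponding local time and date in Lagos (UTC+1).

00:13 on June 15

Lagos is 8:30 behind Marrick.
Shift by the zone difference: 08:43 − 8:30 = 00:13 on Jun 15 in Lagos.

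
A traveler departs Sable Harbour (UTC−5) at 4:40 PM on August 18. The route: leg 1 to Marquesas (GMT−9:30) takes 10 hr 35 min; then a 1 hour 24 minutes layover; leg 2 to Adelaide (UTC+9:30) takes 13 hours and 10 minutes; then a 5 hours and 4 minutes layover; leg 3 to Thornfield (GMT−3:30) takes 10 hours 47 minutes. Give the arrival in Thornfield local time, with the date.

Convert departure to UTC: 4:40 PM + 5:00 = 9:40 PM UTC on Aug 18.
Add 10 hours and 35 minutes leg 1 → 8:15 AM UTC (Aug 19).
Add 1 hour 24 minutes layover in Marquesas → 9:39 AM UTC.
Add 13 hours 10 minutes leg 2 → 10:49 PM UTC.
Add 5 hours 4 minutes layover in Adelaide → 3:53 AM UTC (Aug 20).
Add 10 hours 47 minutes leg 3 → 2:40 PM UTC.
Thornfield is UTC−3:30, so local arrival = 2:40 PM − 3:30 = 11:10 AM on Aug 20.

11:10 AM on Aug 20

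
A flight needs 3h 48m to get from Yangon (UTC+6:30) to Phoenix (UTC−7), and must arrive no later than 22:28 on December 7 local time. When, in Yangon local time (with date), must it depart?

08:10 on Dec 8

Target arrival in UTC: 22:28 + 7:00 = 05:28 on Dec 8.
Subtract 3 hours 48 minutes → departure 01:40 UTC on Dec 8.
Yangon is UTC+6:30: 01:40 + 6:30 = 08:10 on Dec 8.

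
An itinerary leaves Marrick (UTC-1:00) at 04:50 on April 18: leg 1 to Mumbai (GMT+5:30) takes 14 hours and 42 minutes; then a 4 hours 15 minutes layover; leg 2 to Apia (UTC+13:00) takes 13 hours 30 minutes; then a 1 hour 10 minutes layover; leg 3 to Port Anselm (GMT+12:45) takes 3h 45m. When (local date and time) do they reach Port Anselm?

07:57 on April 20

Convert departure to UTC: 04:50 + 1:00 = 05:50 UTC on Apr 18.
Add 14 hours and 42 minutes leg 1 → 20:32 UTC.
Add 4 hours 15 minutes layover in Mumbai → 00:47 UTC (Apr 19).
Add 13 hours 30 minutes leg 2 → 14:17 UTC.
Add 1 hour 10 minutes layover in Apia → 15:27 UTC.
Add 3 hours and 45 minutes leg 3 → 19:12 UTC.
Port Anselm is UTC+12:45, so local arrival = 19:12 + 12:45 = 07:57 on Apr 20.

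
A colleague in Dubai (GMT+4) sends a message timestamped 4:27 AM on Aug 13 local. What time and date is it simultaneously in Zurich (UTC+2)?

Zurich is 2:00 behind Dubai.
Shift by the zone difference: 4:27 AM − 2:00 = 2:27 AM on Aug 13 in Zurich.

2:27 AM on Aug 13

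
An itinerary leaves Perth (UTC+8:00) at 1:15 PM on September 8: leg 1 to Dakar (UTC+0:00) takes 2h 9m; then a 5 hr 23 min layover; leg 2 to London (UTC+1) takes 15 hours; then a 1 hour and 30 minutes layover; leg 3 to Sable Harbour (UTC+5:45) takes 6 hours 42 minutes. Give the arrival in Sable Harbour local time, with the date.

5:44 PM on September 9

Convert departure to UTC: 1:15 PM − 8:00 = 5:15 AM UTC on Sep 8.
Add 2 hours and 9 minutes leg 1 → 7:24 AM UTC.
Add 5 hours and 23 minutes layover in Dakar → 12:47 PM UTC.
Add 15 hours leg 2 → 3:47 AM UTC (Sep 9).
Add 1 hour and 30 minutes layover in London → 5:17 AM UTC.
Add 6 hours 42 minutes leg 3 → 11:59 AM UTC.
Sable Harbour is UTC+5:45, so local arrival = 11:59 AM + 5:45 = 5:44 PM on Sep 9.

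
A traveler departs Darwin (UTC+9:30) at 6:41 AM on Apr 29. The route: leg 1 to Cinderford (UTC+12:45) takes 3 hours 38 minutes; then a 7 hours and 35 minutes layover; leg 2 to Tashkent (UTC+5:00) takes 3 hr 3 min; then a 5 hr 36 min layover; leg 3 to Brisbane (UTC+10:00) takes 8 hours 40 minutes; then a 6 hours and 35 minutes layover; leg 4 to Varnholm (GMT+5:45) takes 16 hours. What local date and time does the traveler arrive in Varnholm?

6:03 AM on May 1

Convert departure to UTC: 6:41 AM − 9:30 = 9:11 PM UTC on Apr 28.
Add 3 hours and 38 minutes leg 1 → 12:49 AM UTC (Apr 29).
Add 7 hours 35 minutes layover in Cinderford → 8:24 AM UTC.
Add 3 hours 3 minutes leg 2 → 11:27 AM UTC.
Add 5 hours and 36 minutes layover in Tashkent → 5:03 PM UTC.
Add 8 hours 40 minutes leg 3 → 1:43 AM UTC (Apr 30).
Add 6 hours and 35 minutes layover in Brisbane → 8:18 AM UTC.
Add 16 hours leg 4 → 12:18 AM UTC (May 1).
Varnholm is UTC+5:45, so local arrival = 12:18 AM + 5:45 = 6:03 AM on May 1.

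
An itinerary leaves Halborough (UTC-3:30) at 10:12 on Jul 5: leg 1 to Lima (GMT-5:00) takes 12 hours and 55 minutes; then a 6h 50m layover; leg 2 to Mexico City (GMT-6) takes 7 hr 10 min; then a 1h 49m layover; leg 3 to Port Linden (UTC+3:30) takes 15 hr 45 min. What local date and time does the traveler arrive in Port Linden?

Convert departure to UTC: 10:12 + 3:30 = 13:42 UTC on Jul 5.
Add 12 hours and 55 minutes leg 1 → 02:37 UTC (Jul 6).
Add 6 hours 50 minutes layover in Lima → 09:27 UTC.
Add 7 hours and 10 minutes leg 2 → 16:37 UTC.
Add 1 hour 49 minutes layover in Mexico City → 18:26 UTC.
Add 15 hours and 45 minutes leg 3 → 10:11 UTC (Jul 7).
Port Linden is UTC+3:30, so local arrival = 10:11 + 3:30 = 13:41 on Jul 7.

13:41 on July 7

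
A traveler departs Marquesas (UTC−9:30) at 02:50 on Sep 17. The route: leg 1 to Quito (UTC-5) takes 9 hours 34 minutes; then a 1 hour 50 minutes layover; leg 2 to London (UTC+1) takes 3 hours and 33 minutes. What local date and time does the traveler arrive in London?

Convert departure to UTC: 02:50 + 9:30 = 12:20 UTC on Sep 17.
Add 9 hours and 34 minutes leg 1 → 21:54 UTC.
Add 1 hour 50 minutes layover in Quito → 23:44 UTC.
Add 3 hours 33 minutes leg 2 → 03:17 UTC (Sep 18).
London is UTC+1:00, so local arrival = 03:17 + 1:00 = 04:17 on Sep 18.

04:17 on September 18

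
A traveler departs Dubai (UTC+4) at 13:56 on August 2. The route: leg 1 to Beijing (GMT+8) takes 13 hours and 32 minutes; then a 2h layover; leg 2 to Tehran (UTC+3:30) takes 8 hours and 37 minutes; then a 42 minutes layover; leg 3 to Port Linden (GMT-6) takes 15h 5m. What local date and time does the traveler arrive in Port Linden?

19:52 on August 3

Convert departure to UTC: 13:56 − 4:00 = 09:56 UTC on Aug 2.
Add 13 hours 32 minutes leg 1 → 23:28 UTC.
Add 2 hours layover in Beijing → 01:28 UTC (Aug 3).
Add 8 hours 37 minutes leg 2 → 10:05 UTC.
Add 42 minutes layover in Tehran → 10:47 UTC.
Add 15 hours and 5 minutes leg 3 → 01:52 UTC (Aug 4).
Port Linden is UTC−6:00, so local arrival = 01:52 − 6:00 = 19:52 on Aug 3.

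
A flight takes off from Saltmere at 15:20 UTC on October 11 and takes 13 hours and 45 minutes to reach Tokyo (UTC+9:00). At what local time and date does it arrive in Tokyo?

14:05 on October 12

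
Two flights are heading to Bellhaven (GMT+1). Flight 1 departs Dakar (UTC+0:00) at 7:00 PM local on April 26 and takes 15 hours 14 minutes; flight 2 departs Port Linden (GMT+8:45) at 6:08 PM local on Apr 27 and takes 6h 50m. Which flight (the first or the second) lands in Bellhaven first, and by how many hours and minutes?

Flight 1 departs at 7:00 PM UTC (Apr 26).
+15 hours 14 minutes → arrive 10:14 AM UTC on Apr 27.
Flight 2 in UTC: 6:08 PM − 8:45 = 9:23 AM on Apr 27.
+6 hours 50 minutes → arrive 4:13 PM UTC on Apr 27.
Flight 1 lands earlier by 5 hours 59 minutes.

the first, by 5 hours 59 minutes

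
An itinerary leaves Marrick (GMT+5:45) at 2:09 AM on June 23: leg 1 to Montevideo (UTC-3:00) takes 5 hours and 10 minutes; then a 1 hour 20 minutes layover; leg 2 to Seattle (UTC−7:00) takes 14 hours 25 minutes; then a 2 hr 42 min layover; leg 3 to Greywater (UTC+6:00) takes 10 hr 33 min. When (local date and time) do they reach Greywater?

12:34 PM on June 24

Convert departure to UTC: 2:09 AM − 5:45 = 8:24 PM UTC on Jun 22.
Add 5 hours and 10 minutes leg 1 → 1:34 AM UTC (Jun 23).
Add 1 hour and 20 minutes layover in Montevideo → 2:54 AM UTC.
Add 14 hours and 25 minutes leg 2 → 5:19 PM UTC.
Add 2 hours 42 minutes layover in Seattle → 8:01 PM UTC.
Add 10 hours 33 minutes leg 3 → 6:34 AM UTC (Jun 24).
Greywater is UTC+6:00, so local arrival = 6:34 AM + 6:00 = 12:34 PM on Jun 24.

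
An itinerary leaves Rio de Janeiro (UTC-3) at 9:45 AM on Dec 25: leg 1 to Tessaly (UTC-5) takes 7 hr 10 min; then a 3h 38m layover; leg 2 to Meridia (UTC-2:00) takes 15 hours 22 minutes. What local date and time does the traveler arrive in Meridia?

Convert departure to UTC: 9:45 AM + 3:00 = 12:45 PM UTC on Dec 25.
Add 7 hours 10 minutes leg 1 → 7:55 PM UTC.
Add 3 hours and 38 minutes layover in Tessaly → 11:33 PM UTC.
Add 15 hours and 22 minutes leg 2 → 2:55 PM UTC (Dec 26).
Meridia is UTC−2:00, so local arrival = 2:55 PM − 2:00 = 12:55 PM on Dec 26.

12:55 PM on December 26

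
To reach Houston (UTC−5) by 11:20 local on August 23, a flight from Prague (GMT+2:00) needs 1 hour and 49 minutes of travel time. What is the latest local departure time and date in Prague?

16:31 on August 23

Target arrival in UTC: 11:20 + 5:00 = 16:20 on Aug 23.
Subtract 1 hour 49 minutes → departure 14:31 UTC on Aug 23.
Prague is UTC+2:00: 14:31 + 2:00 = 16:31 on Aug 23.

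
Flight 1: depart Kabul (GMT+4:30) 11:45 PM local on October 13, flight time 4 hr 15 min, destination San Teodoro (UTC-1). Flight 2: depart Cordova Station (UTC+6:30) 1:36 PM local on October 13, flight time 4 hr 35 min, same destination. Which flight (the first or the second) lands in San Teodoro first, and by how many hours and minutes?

Flight 1 in UTC: 11:45 PM − 4:30 = 7:15 PM on Oct 13.
+4 hours and 15 minutes → arrive 11:30 PM UTC on Oct 13.
Flight 2 in UTC: 1:36 PM − 6:30 = 7:06 AM on Oct 13.
+4 hours and 35 minutes → arrive 11:41 AM UTC on Oct 13.
Flight 2 lands earlier by 11 hours 49 minutes.

the second, by 11 hours 49 minutes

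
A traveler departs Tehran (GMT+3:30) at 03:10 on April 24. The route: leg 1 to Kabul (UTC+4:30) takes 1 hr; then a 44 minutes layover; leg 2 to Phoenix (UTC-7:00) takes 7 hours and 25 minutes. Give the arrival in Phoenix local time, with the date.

01:49 on April 24

Convert departure to UTC: 03:10 − 3:30 = 23:40 UTC on Apr 23.
Add 1 hour leg 1 → 00:40 UTC (Apr 24).
Add 44 minutes layover in Kabul → 01:24 UTC.
Add 7 hours and 25 minutes leg 2 → 08:49 UTC.
Phoenix is UTC−7:00, so local arrival = 08:49 − 7:00 = 01:49 on Apr 24.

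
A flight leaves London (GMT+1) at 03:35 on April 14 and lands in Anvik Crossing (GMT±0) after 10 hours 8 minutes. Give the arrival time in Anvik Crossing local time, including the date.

Anvik Crossing is 1:00 behind London.
After 10 hours and 8 minutes it is 13:43 in London.
Shift by the zone difference: 13:43 − 1:00 = 12:43 on Apr 14 in Anvik Crossing.

12:43 on April 14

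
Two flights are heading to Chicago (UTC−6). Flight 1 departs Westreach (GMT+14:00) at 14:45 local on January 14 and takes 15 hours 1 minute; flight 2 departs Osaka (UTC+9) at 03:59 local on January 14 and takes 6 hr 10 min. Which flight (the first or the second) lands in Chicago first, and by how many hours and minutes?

the second, by 14 hours 37 minutes

Flight 1 in UTC: 14:45 − 14:00 = 00:45 on Jan 14.
+15 hours 1 minute → arrive 15:46 UTC on Jan 14.
Flight 2 in UTC: 03:59 − 9:00 = 18:59 on Jan 13.
+6 hours 10 minutes → arrive 01:09 UTC on Jan 14.
Flight 2 lands earlier by 14 hours 37 minutes.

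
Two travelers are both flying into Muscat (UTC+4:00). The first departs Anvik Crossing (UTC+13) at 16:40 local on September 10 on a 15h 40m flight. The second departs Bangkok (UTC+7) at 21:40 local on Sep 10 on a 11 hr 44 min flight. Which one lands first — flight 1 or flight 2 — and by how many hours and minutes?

Flight 1 in UTC: 16:40 − 13:00 = 03:40 on Sep 10.
+15 hours and 40 minutes → arrive 19:20 UTC on Sep 10.
Flight 2 in UTC: 21:40 − 7:00 = 14:40 on Sep 10.
+11 hours and 44 minutes → arrive 02:24 UTC on Sep 11.
Flight 1 lands earlier by 7 hours 4 minutes.

the first, by 7 hours 4 minutes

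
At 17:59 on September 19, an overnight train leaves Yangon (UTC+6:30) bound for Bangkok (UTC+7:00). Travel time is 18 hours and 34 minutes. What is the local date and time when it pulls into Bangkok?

13:03 on September 20

Convert departure to UTC: 17:59 − 6:30 = 11:29 UTC on Sep 19.
Add 18 hours 34 minutes travel time → 06:03 UTC (Sep 20).
Bangkok is UTC+7:00, so local arrival = 06:03 + 7:00 = 13:03 on Sep 20.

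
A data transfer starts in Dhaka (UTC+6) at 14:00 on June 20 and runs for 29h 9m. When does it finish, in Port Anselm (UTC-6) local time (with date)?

Port Anselm is 12:00 behind Dhaka.
After 29 hours 9 minutes it is 19:09 (Jun 21) in Dhaka.
Shift by the zone difference: 19:09 − 12:00 = 07:09 on Jun 21 in Port Anselm.

07:09 on Jun 21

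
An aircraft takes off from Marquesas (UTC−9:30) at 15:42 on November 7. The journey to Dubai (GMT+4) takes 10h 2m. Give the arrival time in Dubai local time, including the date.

15:14 on Nov 8

Convert departure to UTC: 15:42 + 9:30 = 01:12 UTC on Nov 8.
Add 10 hours 2 minutes travel time → 11:14 UTC.
Dubai is UTC+4:00, so local arrival = 11:14 + 4:00 = 15:14 on Nov 8.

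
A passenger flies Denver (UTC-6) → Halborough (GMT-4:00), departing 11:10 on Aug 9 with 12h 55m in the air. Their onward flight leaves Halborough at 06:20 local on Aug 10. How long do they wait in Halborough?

Convert departure to UTC: 11:10 + 6:00 = 17:10 UTC on Aug 9.
Add 12 hours 55 minutes flight time → 06:05 UTC (Aug 10).
Halborough is UTC−4:00, so local arrival = 06:05 − 4:00 = 02:05 on Aug 10.
Layover = 06:20 − 02:05 = 4 hours 15 minutes.

4 hours 15 minutes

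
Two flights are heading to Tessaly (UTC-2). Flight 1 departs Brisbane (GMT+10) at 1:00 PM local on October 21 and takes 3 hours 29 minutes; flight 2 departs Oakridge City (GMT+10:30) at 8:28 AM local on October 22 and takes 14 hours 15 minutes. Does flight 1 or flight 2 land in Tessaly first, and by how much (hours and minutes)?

the first, by 29 hours 44 minutes

Flight 1 in UTC: 1:00 PM − 10:00 = 3:00 AM on Oct 21.
+3 hours and 29 minutes → arrive 6:29 AM UTC on Oct 21.
Flight 2 in UTC: 8:28 AM − 10:30 = 9:58 PM on Oct 21.
+14 hours and 15 minutes → arrive 12:13 PM UTC on Oct 22.
Flight 1 lands earlier by 29 hours 44 minutes.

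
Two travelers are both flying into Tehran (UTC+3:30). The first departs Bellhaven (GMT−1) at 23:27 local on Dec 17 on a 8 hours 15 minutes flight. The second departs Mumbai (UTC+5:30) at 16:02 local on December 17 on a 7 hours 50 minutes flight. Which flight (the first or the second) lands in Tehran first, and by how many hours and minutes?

the second, by 14 hours 20 minutes

Flight 1 in UTC: 23:27 + 1:00 = 00:27 on Dec 18.
+8 hours and 15 minutes → arrive 08:42 UTC on Dec 18.
Flight 2 in UTC: 16:02 − 5:30 = 10:32 on Dec 17.
+7 hours and 50 minutes → arrive 18:22 UTC on Dec 17.
Flight 2 lands earlier by 14 hours 20 minutes.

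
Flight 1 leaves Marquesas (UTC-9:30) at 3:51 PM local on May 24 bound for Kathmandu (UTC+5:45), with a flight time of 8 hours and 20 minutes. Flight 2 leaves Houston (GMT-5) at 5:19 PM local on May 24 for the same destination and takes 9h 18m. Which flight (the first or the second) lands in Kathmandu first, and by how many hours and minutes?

the second, by 2 hours 4 minutes

Flight 1 in UTC: 3:51 PM + 9:30 = 1:21 AM on May 25.
+8 hours 20 minutes → arrive 9:41 AM UTC on May 25.
Flight 2 in UTC: 5:19 PM + 5:00 = 10:19 PM on May 24.
+9 hours and 18 minutes → arrive 7:37 AM UTC on May 25.
Flight 2 lands earlier by 2 hours 4 minutes.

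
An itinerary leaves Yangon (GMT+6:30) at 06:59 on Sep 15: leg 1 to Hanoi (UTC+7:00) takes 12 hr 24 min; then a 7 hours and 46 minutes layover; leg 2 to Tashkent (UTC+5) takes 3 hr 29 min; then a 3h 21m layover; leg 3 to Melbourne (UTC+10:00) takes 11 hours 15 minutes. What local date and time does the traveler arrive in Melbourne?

Convert departure to UTC: 06:59 − 6:30 = 00:29 UTC on Sep 15.
Add 12 hours 24 minutes leg 1 → 12:53 UTC.
Add 7 hours and 46 minutes layover in Hanoi → 20:39 UTC.
Add 3 hours 29 minutes leg 2 → 00:08 UTC (Sep 16).
Add 3 hours 21 minutes layover in Tashkent → 03:29 UTC.
Add 11 hours 15 minutes leg 3 → 14:44 UTC.
Melbourne is UTC+10:00, so local arrival = 14:44 + 10:00 = 00:44 on Sep 17.

00:44 on Sep 17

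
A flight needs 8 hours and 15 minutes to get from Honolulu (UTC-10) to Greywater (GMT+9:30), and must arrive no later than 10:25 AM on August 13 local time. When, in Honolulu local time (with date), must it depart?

6:40 AM on Aug 12

Target arrival in UTC: 10:25 AM − 9:30 = 12:55 AM on Aug 13.
Subtract 8 hours and 15 minutes → departure 4:40 PM UTC on Aug 12.
Honolulu is UTC−10:00: 4:40 PM − 10:00 = 6:40 AM on Aug 12.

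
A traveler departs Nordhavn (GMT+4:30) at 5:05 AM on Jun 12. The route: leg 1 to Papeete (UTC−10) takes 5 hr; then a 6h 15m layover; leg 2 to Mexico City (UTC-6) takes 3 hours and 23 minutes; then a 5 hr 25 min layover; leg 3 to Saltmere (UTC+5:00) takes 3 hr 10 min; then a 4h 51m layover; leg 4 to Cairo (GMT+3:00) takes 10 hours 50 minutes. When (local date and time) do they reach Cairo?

6:29 PM on June 13

Convert departure to UTC: 5:05 AM − 4:30 = 12:35 AM UTC on Jun 12.
Add 5 hours leg 1 → 5:35 AM UTC.
Add 6 hours and 15 minutes layover in Papeete → 11:50 AM UTC.
Add 3 hours and 23 minutes leg 2 → 3:13 PM UTC.
Add 5 hours and 25 minutes layover in Mexico City → 8:38 PM UTC.
Add 3 hours 10 minutes leg 3 → 11:48 PM UTC.
Add 4 hours and 51 minutes layover in Saltmere → 4:39 AM UTC (Jun 13).
Add 10 hours 50 minutes leg 4 → 3:29 PM UTC.
Cairo is UTC+3:00, so local arrival = 3:29 PM + 3:00 = 6:29 PM on Jun 13.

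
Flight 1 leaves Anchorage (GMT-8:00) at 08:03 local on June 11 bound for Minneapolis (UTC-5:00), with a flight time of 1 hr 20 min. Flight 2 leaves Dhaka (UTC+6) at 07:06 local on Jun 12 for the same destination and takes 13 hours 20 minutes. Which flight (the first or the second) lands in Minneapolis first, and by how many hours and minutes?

Flight 1 in UTC: 08:03 + 8:00 = 16:03 on Jun 11.
+1 hour 20 minutes → arrive 17:23 UTC on Jun 11.
Flight 2 in UTC: 07:06 − 6:00 = 01:06 on Jun 12.
+13 hours 20 minutes → arrive 14:26 UTC on Jun 12.
Flight 1 lands earlier by 21 hours 3 minutes.

the first, by 21 hours 3 minutes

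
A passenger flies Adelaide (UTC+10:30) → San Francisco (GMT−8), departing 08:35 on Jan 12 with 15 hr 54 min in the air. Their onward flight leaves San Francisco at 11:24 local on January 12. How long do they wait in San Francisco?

5 hours 25 minutes

Convert departure to UTC: 08:35 − 10:30 = 22:05 UTC on Jan 11.
Add 15 hours and 54 minutes flight time → 13:59 UTC (Jan 12).
San Francisco is UTC−8:00, so local arrival = 13:59 − 8:00 = 05:59 on Jan 12.
Layover = 11:24 − 05:59 = 5 hours 25 minutes.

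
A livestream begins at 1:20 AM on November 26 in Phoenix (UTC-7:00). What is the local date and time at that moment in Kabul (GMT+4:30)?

12:50 PM on Nov 26

Kabul is 11:30 ahead of Phoenix.
Shift by the zone difference: 1:20 AM + 11:30 = 12:50 PM on Nov 26 in Kabul.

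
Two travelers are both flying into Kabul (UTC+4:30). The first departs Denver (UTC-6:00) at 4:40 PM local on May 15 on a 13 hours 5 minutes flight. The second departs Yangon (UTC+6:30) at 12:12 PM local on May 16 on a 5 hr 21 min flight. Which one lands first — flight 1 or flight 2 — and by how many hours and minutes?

the second, by 42 minutes

Flight 1 in UTC: 4:40 PM + 6:00 = 10:40 PM on May 15.
+13 hours 5 minutes → arrive 11:45 AM UTC on May 16.
Flight 2 in UTC: 12:12 PM − 6:30 = 5:42 AM on May 16.
+5 hours 21 minutes → arrive 11:03 AM UTC on May 16.
Flight 2 lands earlier by 42 minutes.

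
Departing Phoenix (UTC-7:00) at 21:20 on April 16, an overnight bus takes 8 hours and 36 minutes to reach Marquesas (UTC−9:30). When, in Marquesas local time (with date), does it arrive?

Convert departure to UTC: 21:20 + 7:00 = 04:20 UTC on Apr 17.
Add 8 hours 36 minutes travel time → 12:56 UTC.
Marquesas is UTC−9:30, so local arrival = 12:56 − 9:30 = 03:26 on Apr 17.

03:26 on April 17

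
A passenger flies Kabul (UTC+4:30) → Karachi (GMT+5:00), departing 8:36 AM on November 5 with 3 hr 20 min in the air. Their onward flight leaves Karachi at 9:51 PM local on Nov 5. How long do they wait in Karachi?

9 hours 25 minutes

Convert departure to UTC: 8:36 AM − 4:30 = 4:06 AM UTC on Nov 5.
Add 3 hours and 20 minutes flight time → 7:26 AM UTC.
Karachi is UTC+5:00, so local arrival = 7:26 AM + 5:00 = 12:26 PM on Nov 5.
Layover = 9:51 PM − 12:26 PM = 9 hours 25 minutes.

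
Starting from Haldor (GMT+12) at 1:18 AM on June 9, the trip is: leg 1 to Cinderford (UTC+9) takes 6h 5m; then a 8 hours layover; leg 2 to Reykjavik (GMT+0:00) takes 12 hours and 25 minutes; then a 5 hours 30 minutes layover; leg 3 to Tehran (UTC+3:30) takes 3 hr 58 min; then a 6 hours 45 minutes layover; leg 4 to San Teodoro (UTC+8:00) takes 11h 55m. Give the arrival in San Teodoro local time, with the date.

Convert departure to UTC: 1:18 AM − 12:00 = 1:18 PM UTC on Jun 8.
Add 6 hours and 5 minutes leg 1 → 7:23 PM UTC.
Add 8 hours layover in Cinderford → 3:23 AM UTC (Jun 9).
Add 12 hours 25 minutes leg 2 → 3:48 PM UTC.
Add 5 hours and 30 minutes layover in Reykjavik → 9:18 PM UTC.
Add 3 hours 58 minutes leg 3 → 1:16 AM UTC (Jun 10).
Add 6 hours 45 minutes layover in Tehran → 8:01 AM UTC.
Add 11 hours 55 minutes leg 4 → 7:56 PM UTC.
San Teodoro is UTC+8:00, so local arrival = 7:56 PM + 8:00 = 3:56 AM on Jun 11.

3:56 AM on Jun 11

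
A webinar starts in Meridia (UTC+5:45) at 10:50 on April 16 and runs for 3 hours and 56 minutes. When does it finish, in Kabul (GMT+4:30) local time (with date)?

Convert start to UTC: 10:50 − 5:45 = 05:05 UTC on Apr 16.
Add 3 hours and 56 minutes duration → 09:01 UTC.
Kabul is UTC+4:30, so local end time = 09:01 + 4:30 = 13:31 on Apr 16.

13:31 on Apr 16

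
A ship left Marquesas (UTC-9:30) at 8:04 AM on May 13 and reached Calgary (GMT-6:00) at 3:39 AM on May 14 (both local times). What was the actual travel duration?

16 hours 5 minutes

Departure in UTC: 8:04 AM + 9:30 = 5:34 PM on May 13.
Arrival in UTC: 3:39 AM + 6:00 = 9:39 AM on May 14.
Elapsed = 9:39 AM − 5:34 PM (+1 day) = 16 hours 5 minutes.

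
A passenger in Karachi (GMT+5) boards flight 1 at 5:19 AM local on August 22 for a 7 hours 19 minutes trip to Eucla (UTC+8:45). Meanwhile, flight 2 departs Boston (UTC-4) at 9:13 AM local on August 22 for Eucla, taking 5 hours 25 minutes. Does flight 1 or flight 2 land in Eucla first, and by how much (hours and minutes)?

Flight 1 in UTC: 5:19 AM − 5:00 = 12:19 AM on Aug 22.
+7 hours 19 minutes → arrive 7:38 AM UTC on Aug 22.
Flight 2 in UTC: 9:13 AM + 4:00 = 1:13 PM on Aug 22.
+5 hours and 25 minutes → arrive 6:38 PM UTC on Aug 22.
Flight 1 lands earlier by 11 hours.

the first, by 11 hours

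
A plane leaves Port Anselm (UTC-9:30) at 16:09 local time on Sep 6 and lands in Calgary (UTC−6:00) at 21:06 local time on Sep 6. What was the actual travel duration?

1 hour 27 minutes

Departure in UTC: 16:09 + 9:30 = 01:39 on Sep 7.
Arrival in UTC: 21:06 + 6:00 = 03:06 on Sep 7.
Elapsed = 03:06 − 01:39 = 1 hour 27 minutes.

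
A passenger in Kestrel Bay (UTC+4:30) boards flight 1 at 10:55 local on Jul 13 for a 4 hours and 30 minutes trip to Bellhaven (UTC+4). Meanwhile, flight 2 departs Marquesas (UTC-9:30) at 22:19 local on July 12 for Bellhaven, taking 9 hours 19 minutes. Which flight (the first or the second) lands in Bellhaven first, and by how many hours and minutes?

the first, by 6 hours 13 minutes

Flight 1 in UTC: 10:55 − 4:30 = 06:25 on Jul 13.
+4 hours 30 minutes → arrive 10:55 UTC on Jul 13.
Flight 2 in UTC: 22:19 + 9:30 = 07:49 on Jul 13.
+9 hours and 19 minutes → arrive 17:08 UTC on Jul 13.
Flight 1 lands earlier by 6 hours 13 minutes.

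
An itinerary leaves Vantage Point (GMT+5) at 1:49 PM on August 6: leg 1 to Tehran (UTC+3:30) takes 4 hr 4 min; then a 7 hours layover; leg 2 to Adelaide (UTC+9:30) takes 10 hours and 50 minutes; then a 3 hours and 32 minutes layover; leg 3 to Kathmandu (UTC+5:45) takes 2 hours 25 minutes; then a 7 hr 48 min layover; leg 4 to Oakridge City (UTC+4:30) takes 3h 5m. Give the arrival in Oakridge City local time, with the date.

4:03 AM on Aug 8

Convert departure to UTC: 1:49 PM − 5:00 = 8:49 AM UTC on Aug 6.
Add 4 hours 4 minutes leg 1 → 12:53 PM UTC.
Add 7 hours layover in Tehran → 7:53 PM UTC.
Add 10 hours and 50 minutes leg 2 → 6:43 AM UTC (Aug 7).
Add 3 hours 32 minutes layover in Adelaide → 10:15 AM UTC.
Add 2 hours and 25 minutes leg 3 → 12:40 PM UTC.
Add 7 hours and 48 minutes layover in Kathmandu → 8:28 PM UTC.
Add 3 hours and 5 minutes leg 4 → 11:33 PM UTC.
Oakridge City is UTC+4:30, so local arrival = 11:33 PM + 4:30 = 4:03 AM on Aug 8.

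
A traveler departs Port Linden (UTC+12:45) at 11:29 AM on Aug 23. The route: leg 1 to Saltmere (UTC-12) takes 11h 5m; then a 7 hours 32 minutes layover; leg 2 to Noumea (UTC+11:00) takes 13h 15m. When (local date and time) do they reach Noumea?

Convert departure to UTC: 11:29 AM − 12:45 = 10:44 PM UTC on Aug 22.
Add 11 hours and 5 minutes leg 1 → 9:49 AM UTC (Aug 23).
Add 7 hours and 32 minutes layover in Saltmere → 5:21 PM UTC.
Add 13 hours 15 minutes leg 2 → 6:36 AM UTC (Aug 24).
Noumea is UTC+11:00, so local arrival = 6:36 AM + 11:00 = 5:36 PM on Aug 24.

5:36 PM on August 24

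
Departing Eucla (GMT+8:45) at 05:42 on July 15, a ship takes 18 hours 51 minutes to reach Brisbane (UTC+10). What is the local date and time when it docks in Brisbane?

01:48 on Jul 16

Brisbane is 1:15 ahead of Eucla.
After 18 hours and 51 minutes it is 00:33 (Jul 16) in Eucla.
Shift by the zone difference: 00:33 + 1:15 = 01:48 on Jul 16 in Brisbane.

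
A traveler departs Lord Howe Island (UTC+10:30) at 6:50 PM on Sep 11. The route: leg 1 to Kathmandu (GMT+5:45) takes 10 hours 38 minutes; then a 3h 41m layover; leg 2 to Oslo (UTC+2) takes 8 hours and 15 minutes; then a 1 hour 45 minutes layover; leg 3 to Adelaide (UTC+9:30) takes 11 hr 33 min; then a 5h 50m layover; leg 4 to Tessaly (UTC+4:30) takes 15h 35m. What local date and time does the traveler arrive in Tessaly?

Convert departure to UTC: 6:50 PM − 10:30 = 8:20 AM UTC on Sep 11.
Add 10 hours and 38 minutes leg 1 → 6:58 PM UTC.
Add 3 hours and 41 minutes layover in Kathmandu → 10:39 PM UTC.
Add 8 hours 15 minutes leg 2 → 6:54 AM UTC (Sep 12).
Add 1 hour and 45 minutes layover in Oslo → 8:39 AM UTC.
Add 11 hours 33 minutes leg 3 → 8:12 PM UTC.
Add 5 hours 50 minutes layover in Adelaide → 2:02 AM UTC (Sep 13).
Add 15 hours 35 minutes leg 4 → 5:37 PM UTC.
Tessaly is UTC+4:30, so local arrival = 5:37 PM + 4:30 = 10:07 PM on Sep 13.

10:07 PM on September 13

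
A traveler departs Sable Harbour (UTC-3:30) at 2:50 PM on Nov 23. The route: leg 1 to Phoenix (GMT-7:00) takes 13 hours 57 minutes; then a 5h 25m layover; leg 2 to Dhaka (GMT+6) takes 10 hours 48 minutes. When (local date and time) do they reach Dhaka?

6:30 AM on November 25

Convert departure to UTC: 2:50 PM + 3:30 = 6:20 PM UTC on Nov 23.
Add 13 hours 57 minutes leg 1 → 8:17 AM UTC (Nov 24).
Add 5 hours and 25 minutes layover in Phoenix → 1:42 PM UTC.
Add 10 hours 48 minutes leg 2 → 12:30 AM UTC (Nov 25).
Dhaka is UTC+6:00, so local arrival = 12:30 AM + 6:00 = 6:30 AM on Nov 25.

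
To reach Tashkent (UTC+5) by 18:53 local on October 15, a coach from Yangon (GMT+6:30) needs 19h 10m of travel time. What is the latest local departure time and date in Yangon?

01:13 on Oct 15

Target arrival in UTC: 18:53 − 5:00 = 13:53 on Oct 15.
Subtract 19 hours and 10 minutes → departure 18:43 UTC on Oct 14.
Yangon is UTC+6:30: 18:43 + 6:30 = 01:13 on Oct 15.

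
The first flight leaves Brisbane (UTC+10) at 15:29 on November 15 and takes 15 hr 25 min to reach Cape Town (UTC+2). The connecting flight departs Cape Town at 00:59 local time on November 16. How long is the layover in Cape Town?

2 hours 5 minutes

Convert departure to UTC: 15:29 − 10:00 = 05:29 UTC on Nov 15.
Add 15 hours 25 minutes flight time → 20:54 UTC.
Cape Town is UTC+2:00, so local arrival = 20:54 + 2:00 = 22:54 on Nov 15.
Layover = 00:59 − 22:54 (+1 day) = 2 hours 5 minutes.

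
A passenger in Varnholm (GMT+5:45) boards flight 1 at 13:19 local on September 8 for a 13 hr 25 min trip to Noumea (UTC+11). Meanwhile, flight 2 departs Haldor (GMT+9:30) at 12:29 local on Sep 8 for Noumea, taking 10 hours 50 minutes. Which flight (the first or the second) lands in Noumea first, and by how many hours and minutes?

Flight 1 in UTC: 13:19 − 5:45 = 07:34 on Sep 8.
+13 hours 25 minutes → arrive 20:59 UTC on Sep 8.
Flight 2 in UTC: 12:29 − 9:30 = 02:59 on Sep 8.
+10 hours and 50 minutes → arrive 13:49 UTC on Sep 8.
Flight 2 lands earlier by 7 hours 10 minutes.

the second, by 7 hours 10 minutes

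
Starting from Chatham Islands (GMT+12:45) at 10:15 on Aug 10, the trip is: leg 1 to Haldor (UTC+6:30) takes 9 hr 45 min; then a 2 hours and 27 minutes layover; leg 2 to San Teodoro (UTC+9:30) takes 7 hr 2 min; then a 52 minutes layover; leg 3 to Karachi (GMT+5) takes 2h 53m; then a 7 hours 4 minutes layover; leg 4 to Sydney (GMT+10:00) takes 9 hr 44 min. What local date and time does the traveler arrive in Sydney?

23:17 on Aug 11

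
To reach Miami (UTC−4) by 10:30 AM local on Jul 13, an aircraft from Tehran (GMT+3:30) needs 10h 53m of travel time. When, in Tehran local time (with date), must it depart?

Target arrival in UTC: 10:30 AM + 4:00 = 2:30 PM on Jul 13.
Subtract 10 hours 53 minutes → departure 3:37 AM UTC on Jul 13.
Tehran is UTC+3:30: 3:37 AM + 3:30 = 7:07 AM on Jul 13.

7:07 AM on July 13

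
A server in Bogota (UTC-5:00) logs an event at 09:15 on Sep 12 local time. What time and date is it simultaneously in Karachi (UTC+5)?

In UTC: 09:15 + 5:00 = 14:15 on Sep 12.
Karachi is UTC+5:00: 14:15 + 5:00 = 19:15 on Sep 12.

19:15 on September 12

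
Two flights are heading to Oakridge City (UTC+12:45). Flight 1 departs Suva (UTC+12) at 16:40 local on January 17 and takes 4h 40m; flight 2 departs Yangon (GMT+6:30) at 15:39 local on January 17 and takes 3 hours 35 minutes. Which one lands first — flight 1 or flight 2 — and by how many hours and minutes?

the first, by 3 hours 24 minutes

Flight 1 in UTC: 16:40 − 12:00 = 04:40 on Jan 17.
+4 hours and 40 minutes → arrive 09:20 UTC on Jan 17.
Flight 2 in UTC: 15:39 − 6:30 = 09:09 on Jan 17.
+3 hours 35 minutes → arrive 12:44 UTC on Jan 17.
Flight 1 lands earlier by 3 hours 24 minutes.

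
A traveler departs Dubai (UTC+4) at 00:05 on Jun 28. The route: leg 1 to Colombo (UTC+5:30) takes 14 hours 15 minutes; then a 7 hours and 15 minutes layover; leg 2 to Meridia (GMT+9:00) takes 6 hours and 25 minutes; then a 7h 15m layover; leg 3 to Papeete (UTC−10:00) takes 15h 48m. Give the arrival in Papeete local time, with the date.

Convert departure to UTC: 00:05 − 4:00 = 20:05 UTC on Jun 27.
Add 14 hours and 15 minutes leg 1 → 10:20 UTC (Jun 28).
Add 7 hours 15 minutes layover in Colombo → 17:35 UTC.
Add 6 hours and 25 minutes leg 2 → 00:00 UTC (Jun 29).
Add 7 hours 15 minutes layover in Meridia → 07:15 UTC.
Add 15 hours 48 minutes leg 3 → 23:03 UTC.
Papeete is UTC−10:00, so local arrival = 23:03 − 10:00 = 13:03 on Jun 29.

13:03 on June 29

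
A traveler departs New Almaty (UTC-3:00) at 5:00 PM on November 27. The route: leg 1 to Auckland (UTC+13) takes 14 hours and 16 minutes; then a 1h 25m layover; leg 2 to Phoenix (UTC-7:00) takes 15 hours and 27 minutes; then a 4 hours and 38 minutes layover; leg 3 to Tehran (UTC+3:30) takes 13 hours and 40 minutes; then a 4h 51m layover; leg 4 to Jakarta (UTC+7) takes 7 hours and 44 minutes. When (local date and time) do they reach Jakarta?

5:01 PM on November 30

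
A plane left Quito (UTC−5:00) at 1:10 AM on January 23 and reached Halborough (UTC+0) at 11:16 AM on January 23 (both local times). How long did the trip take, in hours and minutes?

Departure in UTC: 1:10 AM + 5:00 = 6:10 AM on Jan 23.
Arrival is already UTC: 11:16 AM on Jan 23.
Elapsed = 11:16 AM − 6:10 AM = 5 hours 6 minutes.

5 hours 6 minutes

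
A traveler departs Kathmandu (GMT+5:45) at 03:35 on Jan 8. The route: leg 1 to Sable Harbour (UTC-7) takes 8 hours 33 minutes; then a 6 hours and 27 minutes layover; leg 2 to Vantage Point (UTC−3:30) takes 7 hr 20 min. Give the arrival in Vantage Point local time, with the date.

16:40 on January 8

Convert departure to UTC: 03:35 − 5:45 = 21:50 UTC on Jan 7.
Add 8 hours 33 minutes leg 1 → 06:23 UTC (Jan 8).
Add 6 hours 27 minutes layover in Sable Harbour → 12:50 UTC.
Add 7 hours 20 minutes leg 2 → 20:10 UTC.
Vantage Point is UTC−3:30, so local arrival = 20:10 − 3:30 = 16:40 on Jan 8.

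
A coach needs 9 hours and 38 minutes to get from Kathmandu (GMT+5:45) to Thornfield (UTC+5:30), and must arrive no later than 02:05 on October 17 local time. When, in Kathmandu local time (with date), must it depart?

16:42 on Oct 16

Target arrival in UTC: 02:05 − 5:30 = 20:35 on Oct 16.
Subtract 9 hours and 38 minutes → departure 10:57 UTC on Oct 16.
Kathmandu is UTC+5:45: 10:57 + 5:45 = 16:42 on Oct 16.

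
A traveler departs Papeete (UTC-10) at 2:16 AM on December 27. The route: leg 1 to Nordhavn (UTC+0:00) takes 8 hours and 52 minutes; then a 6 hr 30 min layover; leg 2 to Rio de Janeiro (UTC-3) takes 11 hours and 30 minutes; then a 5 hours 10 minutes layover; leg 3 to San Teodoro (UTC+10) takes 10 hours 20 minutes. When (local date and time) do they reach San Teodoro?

Convert departure to UTC: 2:16 AM + 10:00 = 12:16 PM UTC on Dec 27.
Add 8 hours and 52 minutes leg 1 → 9:08 PM UTC.
Add 6 hours 30 minutes layover in Nordhavn → 3:38 AM UTC (Dec 28).
Add 11 hours 30 minutes leg 2 → 3:08 PM UTC.
Add 5 hours and 10 minutes layover in Rio de Janeiro → 8:18 PM UTC.
Add 10 hours and 20 minutes leg 3 → 6:38 AM UTC (Dec 29).
San Teodoro is UTC+10:00, so local arrival = 6:38 AM + 10:00 = 4:38 PM on Dec 29.

4:38 PM on December 29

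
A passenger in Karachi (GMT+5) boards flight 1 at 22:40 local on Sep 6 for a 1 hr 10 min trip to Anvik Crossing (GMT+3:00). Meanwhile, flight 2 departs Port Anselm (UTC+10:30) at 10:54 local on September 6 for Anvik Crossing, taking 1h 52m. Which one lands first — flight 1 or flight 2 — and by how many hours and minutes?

the second, by 16 hours 34 minutes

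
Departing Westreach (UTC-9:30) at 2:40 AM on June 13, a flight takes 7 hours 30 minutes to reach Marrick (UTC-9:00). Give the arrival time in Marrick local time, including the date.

10:40 AM on Jun 13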